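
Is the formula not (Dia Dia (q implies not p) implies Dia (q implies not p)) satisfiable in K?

1. not (Dia Dia (q implies not p) implies Dia (q implies not p)), 0
2. Dia Dia (q implies not p), 0
3. not Dia (q implies not p), 0
4. Dia (q implies not p), 1
5. not (q implies not p), 1
6. q, 1
7. p, 1
8. q implies not p, 2
9. not p, 2
Accessibility: 0R1, 1R2

Satisfiable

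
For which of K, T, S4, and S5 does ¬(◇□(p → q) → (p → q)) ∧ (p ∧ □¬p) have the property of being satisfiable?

K

T-tableau for the formula:
1. ¬(◇□(p → q) → (p → q)) ∧ (p ∧ □¬p), u
2. ¬(◇□(p → q) → (p → q)), u
3. p ∧ □¬p, u
4. ◇□(p → q), u
5. ¬(p → q), u
6. p, u
7. □¬p, u
8. ¬q, u
9. ¬p, u
Accessibility: uRu
Branch closes: p and ¬p both at u.
Every branch closes (one shown): unsatisfiable in T, hence also in S4, S5 (every S4/S5-frame is a T-frame).
K-tableau for the formula:
1. ¬(◇□(p → q) → (p → q)) ∧ (p ∧ □¬p), u
2. ¬(◇□(p → q) → (p → q)), u
3. p ∧ □¬p, u
4. ◇□(p → q), u
5. ¬(p → q), u
6. p, u
7. □¬p, u
8. ¬q, u
9. □(p → q), v
10. ¬p, v
Accessibility: uRv
Complete open branch: satisfiable in K.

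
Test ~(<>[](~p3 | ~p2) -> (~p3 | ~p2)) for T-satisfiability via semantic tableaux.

1. ~(<>[](~p3 | ~p2) -> (~p3 | ~p2)), w0
2. <>[](~p3 | ~p2), w0
3. ~(~p3 | ~p2), w0
4. p3, w0
5. p2, w0
6. [](~p3 | ~p2), w1
7. ~p3 | ~p2, w1
8. ~p2, w1
Accessibility: w0Rw0, w0Rw1, w1Rw1

Yes, satisfiable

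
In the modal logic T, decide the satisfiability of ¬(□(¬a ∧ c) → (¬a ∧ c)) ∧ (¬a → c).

No, unsatisfiable

1. ¬(□(¬a ∧ c) → (¬a ∧ c)) ∧ (¬a → c), w0
2. ¬(□(¬a ∧ c) → (¬a ∧ c)), w0
3. ¬a → c, w0
4. □(¬a ∧ c), w0
5. ¬(¬a ∧ c), w0
6. ¬a ∧ c, w0
7. ¬a, w0
8. c, w0
9. ¬c, w0
Accessibility: w0Rw0
Branch closes: c and ¬c both at w0.
Every branch closes; the branch above is one of them.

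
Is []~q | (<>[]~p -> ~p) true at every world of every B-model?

Valid in B

Tableau for the negation ~([]~q | (<>[]~p -> ~p)):
1. ~([]~q | (<>[]~p -> ~p)), u
2. ~[]~q, u
3. ~(<>[]~p -> ~p), u
4. <>[]~p, u
5. p, u
6. q, v
7. []~p, w
8. ~p, u
Accessibility: uRu, uRv, uRw, vRu, vRv, wRu, wRw
Branch closes: p and ~p both at u.
Every branch of the negation's tableau closes; the branch above is one of them.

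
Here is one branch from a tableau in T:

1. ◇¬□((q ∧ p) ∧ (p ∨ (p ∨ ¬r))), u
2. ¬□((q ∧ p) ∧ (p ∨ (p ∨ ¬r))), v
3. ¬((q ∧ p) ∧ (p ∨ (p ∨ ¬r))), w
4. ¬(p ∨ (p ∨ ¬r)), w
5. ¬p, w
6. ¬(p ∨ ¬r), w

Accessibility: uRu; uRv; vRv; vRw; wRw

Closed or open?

Open

There is no literal clash: for every atom and world, at most one sign appears.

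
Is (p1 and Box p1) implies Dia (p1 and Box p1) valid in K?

Tableau for the negation not ((p1 and Box p1) implies Dia (p1 and Box p1)):
1. not ((p1 and Box p1) implies Dia (p1 and Box p1)), w0
2. p1 and Box p1, w0
3. not Dia (p1 and Box p1), w0
4. p1, w0
5. Box p1, w0
The negation has an open branch (countermodel exists).

Invalid (countermodel exists)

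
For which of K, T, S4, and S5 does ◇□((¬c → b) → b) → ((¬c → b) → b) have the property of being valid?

S5

S5-tableau for the negation ¬(◇□((¬c → b) → b) → ((¬c → b) → b)):
1. ¬(◇□((¬c → b) → b) → ((¬c → b) → b)), u
2. ◇□((¬c → b) → b), u
3. ¬((¬c → b) → b), u
4. ¬c → b, u
5. ¬b, u
6. c, u
7. □((¬c → b) → b), v
8. (¬c → b) → b, u
9. (¬c → b) → b, v
10. ¬(¬c → b), u
11. ¬c, u
Accessibility: uRu, uRv, vRu, vRv
Branch closes: c and ¬c both at u.
Every branch closes (one shown): valid in S5.
S4-tableau for the negation ¬(◇□((¬c → b) → b) → ((¬c → b) → b)):
1. ¬(◇□((¬c → b) → b) → ((¬c → b) → b)), u
2. ◇□((¬c → b) → b), u
3. ¬((¬c → b) → b), u
4. ¬c → b, u
5. ¬b, u
6. c, u
7. □((¬c → b) → b), v
8. (¬c → b) → b, v
9. b, v
Accessibility: uRu, uRv, vRv
Complete open branch: countermodel on an S4-frame, so not valid in S4, nor in K, T (the same frame is also a K-frame and a T-frame).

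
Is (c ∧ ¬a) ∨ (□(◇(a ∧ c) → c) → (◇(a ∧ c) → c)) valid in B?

Tableau for the negation ¬((c ∧ ¬a) ∨ (□(◇(a ∧ c) → c) → (◇(a ∧ c) → c))):
1. ¬((c ∧ ¬a) ∨ (□(◇(a ∧ c) → c) → (◇(a ∧ c) → c))), w0
2. ¬(c ∧ ¬a), w0
3. ¬(□(◇(a ∧ c) → c) → (◇(a ∧ c) → c)), w0
4. □(◇(a ∧ c) → c), w0
5. ¬(◇(a ∧ c) → c), w0
6. ◇(a ∧ c), w0
7. ¬c, w0
8. ◇(a ∧ c) → c, w0
9. a, w0
10. ¬◇(a ∧ c), w0
11. ¬(a ∧ c), w0
12. a ∧ c, w1
13. a, w1
14. c, w1
15. ◇(a ∧ c) → c, w1
16. ¬(a ∧ c), w1
17. ¬c, w1
Accessibility: w0Rw0, w0Rw1, w1Rw0, w1Rw1
Branch closes: c and ¬c both at w1.
All branches of the negation close; one closing branch shown above.

Yes, valid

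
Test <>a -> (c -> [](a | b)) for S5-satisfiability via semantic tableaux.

1. <>a -> (c -> [](a | b)), w0
2. c -> [](a | b), w0
3. [](a | b), w0
4. a | b, w0
5. b, w0
Accessibility: w0Rw0

Yes, satisfiable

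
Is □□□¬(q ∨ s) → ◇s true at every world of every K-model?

Tableau for the negation ¬(□□□¬(q ∨ s) → ◇s):
1. ¬(□□□¬(q ∨ s) → ◇s), 0
2. □□□¬(q ∨ s), 0   [¬→-rule on 1]
3. ¬◇s, 0   [¬→-rule on 1]
The negation has an open branch (countermodel exists).

No, not valid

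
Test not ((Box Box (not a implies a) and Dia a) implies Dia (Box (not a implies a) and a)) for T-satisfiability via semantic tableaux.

Unsatisfiable (every branch closes)

1. not ((Box Box (not a implies a) and Dia a) implies Dia (Box (not a implies a) and a)), u
2. Box Box (not a implies a) and Dia a, u
3. not Dia (Box (not a implies a) and a), u
4. Box Box (not a implies a), u
5. Dia a, u
6. not (Box (not a implies a) and a), u
7. Box (not a implies a), u
8. not a implies a, u
9. not Box (not a implies a), u
10. a, u
11. a, v
12. not (Box (not a implies a) and a), v
13. Box (not a implies a), v
14. not a implies a, v
15. not Box (not a implies a), v
16. not (not a implies a), w
17. not a, w
18. not (Box (not a implies a) and a), w
19. Box (not a implies a), w
20. not a implies a, w
21. a, w
Accessibility: uRu, uRv, uRw, vRv, wRw
Branch closes: a and not a both at w.
All branches of the tableau close; one closing branch shown above.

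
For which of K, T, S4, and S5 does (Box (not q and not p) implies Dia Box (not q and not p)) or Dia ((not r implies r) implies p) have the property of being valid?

T, S4, S5

T-tableau for the negation not ((Box (not q and not p) implies Dia Box (not q and not p)) or Dia ((not r implies r) implies p)):
1. not ((Box (not q and not p) implies Dia Box (not q and not p)) or Dia ((not r implies r) implies p)), 0
2. not (Box (not q and not p) implies Dia Box (not q and not p)), 0
3. not Dia ((not r implies r) implies p), 0
4. Box (not q and not p), 0
5. not Dia Box (not q and not p), 0
6. not ((not r implies r) implies p), 0
7. not r implies r, 0
8. not p, 0
9. not q and not p, 0
10. not q, 0
11. not Box (not q and not p), 0
12. r, 0
13. not (not q and not p), 1
14. not ((not r implies r) implies p), 1
15. not r implies r, 1
16. not p, 1
17. not q and not p, 1
18. not q, 1
19. not Box (not q and not p), 1
20. p, 1
Accessibility: 0R0, 0R1, 1R1
Branch closes: p and not p both at 1.
Every branch closes (one shown): valid in T, hence also in S4, S5 (every theorem of T is a theorem of S4 and S5).
K-tableau for the negation not ((Box (not q and not p) implies Dia Box (not q and not p)) or Dia ((not r implies r) implies p)):
1. not ((Box (not q and not p) implies Dia Box (not q and not p)) or Dia ((not r implies r) implies p)), 0
2. not (Box (not q and not p) implies Dia Box (not q and not p)), 0
3. not Dia ((not r implies r) implies p), 0
4. Box (not q and not p), 0
5. not Dia Box (not q and not p), 0
Complete open branch: countermodel on a K-frame, so not valid in K.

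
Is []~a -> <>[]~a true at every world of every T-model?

Valid in T

Tableau for the negation ~([]~a -> <>[]~a):
1. ~([]~a -> <>[]~a), u
2. []~a, u   [~->-rule on 1]
3. ~<>[]~a, u   [~->-rule on 1]
4. ~a, u   [[]-rule on 2 via uRu]
5. ~[]~a, u   [~<>-rule on 3 via uRu]
6. a, v   [~[]-rule on 5: fresh world v, uRv]
7. ~a, v   [[]-rule on 2 via uRv]
Accessibility: uRu, uRv, vRv
Branch closes: a and ~a both at v.
Every branch of the negation's tableau closes; the branch above is one of them.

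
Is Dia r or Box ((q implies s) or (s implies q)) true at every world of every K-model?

Valid

Tableau for the negation not (Dia r or Box ((q implies s) or (s implies q))):
1. not (Dia r or Box ((q implies s) or (s implies q))), u
2. not Dia r, u   [neg-or-rule on 1]
3. not Box ((q implies s) or (s implies q)), u   [neg-or-rule on 1]
4. not ((q implies s) or (s implies q)), v   [neg-Box-rule on 3: fresh world v, uRv]
5. not (q implies s), v   [neg-or-rule on 4]
6. not (s implies q), v   [neg-or-rule on 4]
7. q, v   [neg-implies-rule on 5]
8. not s, v   [neg-implies-rule on 5]
9. s, v   [neg-implies-rule on 6]
10. not q, v   [neg-implies-rule on 6]
Accessibility: uRv
Branch closes: s and not s both at v.
All branches of the negation close; one closing branch shown above.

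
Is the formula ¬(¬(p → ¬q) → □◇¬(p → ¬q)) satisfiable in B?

1. ¬(¬(p → ¬q) → □◇¬(p → ¬q)), 0
2. ¬(p → ¬q), 0
3. ¬□◇¬(p → ¬q), 0
4. p, 0
5. q, 0
6. ¬◇¬(p → ¬q), 1
7. p → ¬q, 0
8. p → ¬q, 1
9. ¬q, 0
Accessibility: 0R0, 0R1, 1R0, 1R1
Branch closes: q and ¬q both at 0.
All branches of the tableau close; one closing branch shown above.

Unsatisfiable (every branch closes)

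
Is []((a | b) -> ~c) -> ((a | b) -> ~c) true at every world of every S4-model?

Tableau for the negation ~([]((a | b) -> ~c) -> ((a | b) -> ~c)):
1. ~([]((a | b) -> ~c) -> ((a | b) -> ~c)), u
2. []((a | b) -> ~c), u   [~->-rule on 1]
3. ~((a | b) -> ~c), u   [~->-rule on 1]
4. a | b, u   [~->-rule on 3]
5. c, u   [~->-rule on 3]
6. (a | b) -> ~c, u   [[]-rule on 2 via uRu]
7. b, u   [|-rule on 4 (branches; this branch)]
8. ~(a | b), u   [->-rule on 6 (branches; this branch)]
9. ~a, u   [~|-rule on 8]
10. ~b, u   [~|-rule on 8]
Accessibility: uRu
Branch closes: b and ~b both at u.
Every branch of the negation's tableau closes; the branch above is one of them.

Valid in S4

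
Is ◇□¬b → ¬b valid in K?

Tableau for the negation ¬(◇□¬b → ¬b):
1. ¬(◇□¬b → ¬b), u
2. ◇□¬b, u   [¬→-rule on 1]
3. b, u   [¬→-rule on 1]
4. □¬b, v   [◇-rule on 2: fresh world v, uRv]
Accessibility: uRv
The negation has an open branch (countermodel exists).

Not valid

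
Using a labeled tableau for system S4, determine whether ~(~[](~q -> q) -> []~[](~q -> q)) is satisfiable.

Satisfiable (open branch found)

1. ~(~[](~q -> q) -> []~[](~q -> q)), u
2. ~[](~q -> q), u   [~->-rule on 1]
3. ~[]~[](~q -> q), u   [~->-rule on 1]
4. ~(~q -> q), v   [~[]-rule on 2: fresh world v, uRv]
5. ~q, v   [~->-rule on 4]
6. [](~q -> q), w   [~[]-rule on 3: fresh world w, uRw]
7. ~q -> q, w   [[]-rule on 6 via wRw]
8. q, w   [->-rule on 7 (branches; this branch)]
Accessibility: uRu, uRv, uRw, vRv, wRw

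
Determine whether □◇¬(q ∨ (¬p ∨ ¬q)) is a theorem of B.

Invalid (countermodel exists)

Tableau for the negation ¬□◇¬(q ∨ (¬p ∨ ¬q)):
1. ¬□◇¬(q ∨ (¬p ∨ ¬q)), u
2. ¬◇¬(q ∨ (¬p ∨ ¬q)), v   [¬□-rule on 1: fresh world v, uRv]
3. q ∨ (¬p ∨ ¬q), u   [¬◇-rule on 2 via vRu]
4. q ∨ (¬p ∨ ¬q), v   [¬◇-rule on 2 via vRv]
5. ¬p ∨ ¬q, u   [∨-rule on 3 (branches; this branch)]
6. ¬p ∨ ¬q, v   [∨-rule on 4 (branches; this branch)]
7. ¬q, u   [∨-rule on 5 (branches; this branch)]
8. ¬q, v   [∨-rule on 6 (branches; this branch)]
Accessibility: uRu, uRv, vRu, vRv
The negation has an open branch (countermodel exists).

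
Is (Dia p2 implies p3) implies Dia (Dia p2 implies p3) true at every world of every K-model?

Tableau for the negation not ((Dia p2 implies p3) implies Dia (Dia p2 implies p3)):
1. not ((Dia p2 implies p3) implies Dia (Dia p2 implies p3)), u
2. Dia p2 implies p3, u
3. not Dia (Dia p2 implies p3), u
4. p3, u
The negation has an open branch (countermodel exists).

Invalid (countermodel exists)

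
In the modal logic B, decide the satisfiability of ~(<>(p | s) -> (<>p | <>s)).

1. ~(<>(p | s) -> (<>p | <>s)), w0
2. <>(p | s), w0
3. ~(<>p | <>s), w0
4. ~<>p, w0
5. ~<>s, w0
6. ~p, w0
7. ~s, w0
8. p | s, w1
9. ~p, w1
10. ~s, w1
11. s, w1
Accessibility: w0Rw0, w0Rw1, w1Rw0, w1Rw1
Branch closes: s and ~s both at w1.
Every branch closes; the branch above is one of them.

No, unsatisfiable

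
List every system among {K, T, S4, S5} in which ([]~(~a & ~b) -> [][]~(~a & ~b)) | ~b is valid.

S4, S5

T-tableau for the negation ~(([]~(~a & ~b) -> [][]~(~a & ~b)) | ~b):
1. ~(([]~(~a & ~b) -> [][]~(~a & ~b)) | ~b), u
2. ~([]~(~a & ~b) -> [][]~(~a & ~b)), u
3. b, u
4. []~(~a & ~b), u
5. ~[][]~(~a & ~b), u
6. ~(~a & ~b), u
7. ~[]~(~a & ~b), v
8. ~(~a & ~b), v
9. b, v
10. ~a & ~b, w
11. ~a, w
12. ~b, w
Accessibility: uRu, uRv, vRv, vRw, wRw
Complete open branch: countermodel on a T-frame, so not valid in T, nor in K (the same frame is also a K-frame).
S4-tableau for the negation ~(([]~(~a & ~b) -> [][]~(~a & ~b)) | ~b):
1. ~(([]~(~a & ~b) -> [][]~(~a & ~b)) | ~b), u
2. ~([]~(~a & ~b) -> [][]~(~a & ~b)), u
3. b, u
4. []~(~a & ~b), u
5. ~[][]~(~a & ~b), u
6. ~(~a & ~b), u
7. ~[]~(~a & ~b), v
8. ~(~a & ~b), v
9. b, v
10. ~a & ~b, w
11. ~a, w
12. ~b, w
13. ~(~a & ~b), w
14. b, w
Accessibility: uRu, uRv, uRw, vRv, vRw, wRw
Branch closes: b and ~b both at w.
Every branch closes (one shown): valid in S4, hence also in S5 (every theorem of S4 is a theorem of S5).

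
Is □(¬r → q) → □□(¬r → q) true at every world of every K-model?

Tableau for the negation ¬(□(¬r → q) → □□(¬r → q)):
1. ¬(□(¬r → q) → □□(¬r → q)), w0
2. □(¬r → q), w0
3. ¬□□(¬r → q), w0
4. ¬□(¬r → q), w1
5. ¬r → q, w1
6. q, w1
7. ¬(¬r → q), w2
8. ¬r, w2
9. ¬q, w2
Accessibility: w0Rw1, w1Rw2
The negation has an open branch (countermodel exists).

Not valid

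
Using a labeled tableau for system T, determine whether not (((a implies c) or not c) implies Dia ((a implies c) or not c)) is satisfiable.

1. not (((a implies c) or not c) implies Dia ((a implies c) or not c)), u
2. (a implies c) or not c, u
3. not Dia ((a implies c) or not c), u
4. not ((a implies c) or not c), u
5. not (a implies c), u
6. c, u
7. a, u
8. not c, u
Accessibility: uRu
Branch closes: c and not c both at u.
All branches of the tableau close; one closing branch shown above.

No, unsatisfiable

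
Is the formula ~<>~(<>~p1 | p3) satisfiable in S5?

1. ~<>~(<>~p1 | p3), u
2. <>~p1 | p3, u
3. p3, u
Accessibility: uRu

Satisfiable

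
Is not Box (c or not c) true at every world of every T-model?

Tableau for the negation Box (c or not c):
1. Box (c or not c), 0
2. c or not c, 0
3. not c, 0
Accessibility: 0R0
The negation has an open branch (countermodel exists).

No, not valid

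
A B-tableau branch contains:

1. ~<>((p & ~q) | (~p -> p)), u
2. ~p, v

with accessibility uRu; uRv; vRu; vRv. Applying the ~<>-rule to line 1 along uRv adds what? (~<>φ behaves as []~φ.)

~((p & ~q) | (~p -> p)), v

~<>φ behaves as []~φ: propagate the negated body to each accessible world.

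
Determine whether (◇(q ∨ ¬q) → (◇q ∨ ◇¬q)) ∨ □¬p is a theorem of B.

Yes, valid

Tableau for the negation ¬((◇(q ∨ ¬q) → (◇q ∨ ◇¬q)) ∨ □¬p):
1. ¬((◇(q ∨ ¬q) → (◇q ∨ ◇¬q)) ∨ □¬p), w0
2. ¬(◇(q ∨ ¬q) → (◇q ∨ ◇¬q)), w0
3. ¬□¬p, w0
4. ◇(q ∨ ¬q), w0
5. ¬(◇q ∨ ◇¬q), w0
6. ¬◇q, w0
7. ¬◇¬q, w0
8. ¬q, w0
9. q, w0
Accessibility: w0Rw0
Branch closes: q and ¬q both at w0.
All branches of the negation close; one closing branch shown above.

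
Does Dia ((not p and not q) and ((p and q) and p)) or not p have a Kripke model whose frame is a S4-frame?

Yes, satisfiable

1. Dia ((not p and not q) and ((p and q) and p)) or not p, w0
2. not p, w0   [or-rule on 1 (branches; this branch)]
Accessibility: w0Rw0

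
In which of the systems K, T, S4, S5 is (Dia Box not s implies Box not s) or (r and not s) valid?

S5-tableau for the negation not ((Dia Box not s implies Box not s) or (r and not s)):
1. not ((Dia Box not s implies Box not s) or (r and not s)), 0
2. not (Dia Box not s implies Box not s), 0
3. not (r and not s), 0
4. Dia Box not s, 0
5. not Box not s, 0
6. not r, 0
7. Box not s, 1
8. not s, 0
9. not s, 1
10. s, 2
11. not s, 2
Accessibility: 0R0, 0R1, 0R2, 1R0, 1R1, 1R2, 2R0, 2R1, 2R2
Branch closes: s and not s both at 2.
Every branch closes (one shown): valid in S5.
S4-tableau for the negation not ((Dia Box not s implies Box not s) or (r and not s)):
1. not ((Dia Box not s implies Box not s) or (r and not s)), 0
2. not (Dia Box not s implies Box not s), 0
3. not (r and not s), 0
4. Dia Box not s, 0
5. not Box not s, 0
6. s, 0
7. Box not s, 1
8. not s, 1
9. s, 2
Accessibility: 0R0, 0R1, 0R2, 1R1, 2R2
Complete open branch: countermodel on an S4-frame, so not valid in S4, nor in K, T (the same frame is also a K-frame and a T-frame).

S5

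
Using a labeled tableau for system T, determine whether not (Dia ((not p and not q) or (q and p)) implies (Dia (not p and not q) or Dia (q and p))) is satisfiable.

1. not (Dia ((not p and not q) or (q and p)) implies (Dia (not p and not q) or Dia (q and p))), 0
2. Dia ((not p and not q) or (q and p)), 0
3. not (Dia (not p and not q) or Dia (q and p)), 0
4. not Dia (not p and not q), 0
5. not Dia (q and p), 0
6. not (not p and not q), 0
7. not (q and p), 0
8. q, 0
9. not p, 0
10. (not p and not q) or (q and p), 1
11. not (not p and not q), 1
12. not (q and p), 1
13. q and p, 1
14. q, 1
15. p, 1
16. not p, 1
Accessibility: 0R0, 0R1, 1R1
Branch closes: p and not p both at 1.
Every branch closes; the branch above is one of them.

Unsatisfiable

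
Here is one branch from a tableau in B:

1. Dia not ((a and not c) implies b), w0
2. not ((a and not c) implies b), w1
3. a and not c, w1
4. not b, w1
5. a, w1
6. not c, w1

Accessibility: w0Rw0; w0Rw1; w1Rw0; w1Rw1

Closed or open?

Not closed

No atom appears with both signs at the same world.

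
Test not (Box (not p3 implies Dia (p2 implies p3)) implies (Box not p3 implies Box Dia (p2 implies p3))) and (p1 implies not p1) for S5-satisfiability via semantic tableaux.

No, unsatisfiable

1. not (Box (not p3 implies Dia (p2 implies p3)) implies (Box not p3 implies Box Dia (p2 implies p3))) and (p1 implies not p1), 0
2. not (Box (not p3 implies Dia (p2 implies p3)) implies (Box not p3 implies Box Dia (p2 implies p3))), 0
3. p1 implies not p1, 0
4. Box (not p3 implies Dia (p2 implies p3)), 0
5. not (Box not p3 implies Box Dia (p2 implies p3)), 0
6. Box not p3, 0
7. not Box Dia (p2 implies p3), 0
8. not p3 implies Dia (p2 implies p3), 0
9. not p3, 0
10. not p1, 0
11. Dia (p2 implies p3), 0
12. not Dia (p2 implies p3), 1
13. not p3 implies Dia (p2 implies p3), 1
14. not p3, 1
15. not (p2 implies p3), 0
16. p2, 0
17. not (p2 implies p3), 1
18. p2, 1
19. Dia (p2 implies p3), 1
20. p2 implies p3, 2
21. not p3 implies Dia (p2 implies p3), 2
22. not p3, 2
23. not (p2 implies p3), 2
24. p2, 2
25. p3, 2
Accessibility: 0R0, 0R1, 0R2, 1R0, 1R1, 1R2, 2R0, 2R1, 2R2
Branch closes: p3 and not p3 both at 2.
(One branch shown.) All branches close.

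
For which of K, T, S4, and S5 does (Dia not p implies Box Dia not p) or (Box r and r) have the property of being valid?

S4-tableau for the negation not ((Dia not p implies Box Dia not p) or (Box r and r)):
1. not ((Dia not p implies Box Dia not p) or (Box r and r)), u
2. not (Dia not p implies Box Dia not p), u
3. not (Box r and r), u
4. Dia not p, u
5. not Box Dia not p, u
6. not r, u
7. not p, v
8. not Dia not p, w
9. p, w
Accessibility: uRu, uRv, uRw, vRv, wRw
Complete open branch: countermodel on an S4-frame, so not valid in S4, nor in K, T (the same frame is also a K-frame and a T-frame).
S5-tableau for the negation not ((Dia not p implies Box Dia not p) or (Box r and r)):
1. not ((Dia not p implies Box Dia not p) or (Box r and r)), u
2. not (Dia not p implies Box Dia not p), u
3. not (Box r and r), u
4. Dia not p, u
5. not Box Dia not p, u
6. not r, u
7. not p, v
8. not Dia not p, w
9. p, u
10. p, v
Accessibility: uRu, uRv, uRw, vRu, vRv, vRw, wRu, wRv, wRw
Branch closes: p and not p both at v.
Every branch closes (one shown): valid in S5.

S5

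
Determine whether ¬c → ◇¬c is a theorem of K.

Tableau for the negation ¬(¬c → ◇¬c):
1. ¬(¬c → ◇¬c), w0
2. ¬c, w0
3. ¬◇¬c, w0
The negation has an open branch (countermodel exists).

Invalid (countermodel exists)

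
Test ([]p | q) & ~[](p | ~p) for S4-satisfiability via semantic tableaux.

1. ([]p | q) & ~[](p | ~p), 0
2. []p | q, 0
3. ~[](p | ~p), 0
4. []p, 0
5. p, 0
6. ~(p | ~p), 1
7. ~p, 1
8. p, 1
Accessibility: 0R0, 0R1, 1R1
Branch closes: p and ~p both at 1.
(One branch shown.) All branches close.

Unsatisfiable (every branch closes)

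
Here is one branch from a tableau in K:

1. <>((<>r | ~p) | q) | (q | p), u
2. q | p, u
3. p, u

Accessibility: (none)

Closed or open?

Open

No world carries both an atom and its negation.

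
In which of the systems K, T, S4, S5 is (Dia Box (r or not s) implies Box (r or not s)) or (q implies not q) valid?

S4-tableau for the negation not ((Dia Box (r or not s) implies Box (r or not s)) or (q implies not q)):
1. not ((Dia Box (r or not s) implies Box (r or not s)) or (q implies not q)), 0
2. not (Dia Box (r or not s) implies Box (r or not s)), 0
3. not (q implies not q), 0
4. Dia Box (r or not s), 0
5. not Box (r or not s), 0
6. q, 0
7. Box (r or not s), 1
8. r or not s, 1
9. not s, 1
10. not (r or not s), 2
11. not r, 2
12. s, 2
Accessibility: 0R0, 0R1, 0R2, 1R1, 2R2
Complete open branch: countermodel on an S4-frame, so not valid in S4, nor in K, T (the same frame is also a K-frame and a T-frame).
S5-tableau for the negation not ((Dia Box (r or not s) implies Box (r or not s)) or (q implies not q)):
1. not ((Dia Box (r or not s) implies Box (r or not s)) or (q implies not q)), 0
2. not (Dia Box (r or not s) implies Box (r or not s)), 0
3. not (q implies not q), 0
4. Dia Box (r or not s), 0
5. not Box (r or not s), 0
6. q, 0
7. Box (r or not s), 1
8. r or not s, 0
9. r or not s, 1
10. not s, 0
11. not s, 1
12. not (r or not s), 2
13. not r, 2
14. s, 2
15. r or not s, 2
16. not s, 2
Accessibility: 0R0, 0R1, 0R2, 1R0, 1R1, 1R2, 2R0, 2R1, 2R2
Branch closes: s and not s both at 2.
Every branch closes (one shown): valid in S5.

S5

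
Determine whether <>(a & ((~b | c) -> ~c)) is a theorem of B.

Tableau for the negation ~<>(a & ((~b | c) -> ~c)):
1. ~<>(a & ((~b | c) -> ~c)), 0
2. ~(a & ((~b | c) -> ~c)), 0   [~<>-rule on 1 via 0R0]
3. ~((~b | c) -> ~c), 0   [~&-rule on 2 (branches; this branch)]
4. ~b | c, 0   [~->-rule on 3]
5. c, 0   [~->-rule on 3]
Accessibility: 0R0
The negation has an open branch (countermodel exists).

Not valid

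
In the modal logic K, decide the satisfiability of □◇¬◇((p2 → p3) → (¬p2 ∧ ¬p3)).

1. □◇¬◇((p2 → p3) → (¬p2 ∧ ¬p3)), w0

Satisfiable (open branch found)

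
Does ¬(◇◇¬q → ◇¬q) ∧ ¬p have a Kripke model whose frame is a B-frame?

1. ¬(◇◇¬q → ◇¬q) ∧ ¬p, w0
2. ¬(◇◇¬q → ◇¬q), w0   [∧-rule on 1]
3. ¬p, w0   [∧-rule on 1]
4. ◇◇¬q, w0   [¬→-rule on 2]
5. ¬◇¬q, w0   [¬→-rule on 2]
6. q, w0   [¬◇-rule on 5 via w0Rw0]
7. ◇¬q, w1   [◇-rule on 4: fresh world w1, w0Rw1]
8. q, w1   [¬◇-rule on 5 via w0Rw1]
9. ¬q, w2   [◇-rule on 7: fresh world w2, w1Rw2]
Accessibility: w0Rw0, w0Rw1, w1Rw0, w1Rw1, w1Rw2, w2Rw1, w2Rw2

Yes, satisfiable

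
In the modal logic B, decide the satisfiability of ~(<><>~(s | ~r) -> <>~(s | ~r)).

Satisfiable

1. ~(<><>~(s | ~r) -> <>~(s | ~r)), u
2. <><>~(s | ~r), u   [~->-rule on 1]
3. ~<>~(s | ~r), u   [~->-rule on 1]
4. s | ~r, u   [~<>-rule on 3 via uRu]
5. ~r, u   [|-rule on 4 (branches; this branch)]
6. <>~(s | ~r), v   [<>-rule on 2: fresh world v, uRv]
7. s | ~r, v   [~<>-rule on 3 via uRv]
8. ~r, v   [|-rule on 7 (branches; this branch)]
9. ~(s | ~r), w   [<>-rule on 6: fresh world w, vRw]
10. ~s, w   [~|-rule on 9]
11. r, w   [~|-rule on 9]
Accessibility: uRu, uRv, vRu, vRv, vRw, wRv, wRw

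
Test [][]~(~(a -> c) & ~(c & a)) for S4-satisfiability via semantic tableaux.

Yes, satisfiable

1. [][]~(~(a -> c) & ~(c & a)), u
2. []~(~(a -> c) & ~(c & a)), u
3. ~(~(a -> c) & ~(c & a)), u
4. c & a, u
5. c, u
6. a, u
Accessibility: uRu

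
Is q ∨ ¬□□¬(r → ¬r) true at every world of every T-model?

No, not valid

Tableau for the negation ¬(q ∨ ¬□□¬(r → ¬r)):
1. ¬(q ∨ ¬□□¬(r → ¬r)), u
2. ¬q, u   [¬∨-rule on 1]
3. □□¬(r → ¬r), u   [¬∨-rule on 1]
4. □¬(r → ¬r), u   [□-rule on 3 via uRu]
5. ¬(r → ¬r), u   [□-rule on 4 via uRu]
6. r, u   [¬→-rule on 5]
Accessibility: uRu
The negation has an open branch (countermodel exists).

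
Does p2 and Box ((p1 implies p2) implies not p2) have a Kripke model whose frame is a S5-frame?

1. p2 and Box ((p1 implies p2) implies not p2), 0
2. p2, 0
3. Box ((p1 implies p2) implies not p2), 0
4. (p1 implies p2) implies not p2, 0
5. not (p1 implies p2), 0
6. p1, 0
7. not p2, 0
Accessibility: 0R0
Branch closes: p2 and not p2 both at 0.
All branches of the tableau close; one closing branch shown above.

Unsatisfiable (every branch closes)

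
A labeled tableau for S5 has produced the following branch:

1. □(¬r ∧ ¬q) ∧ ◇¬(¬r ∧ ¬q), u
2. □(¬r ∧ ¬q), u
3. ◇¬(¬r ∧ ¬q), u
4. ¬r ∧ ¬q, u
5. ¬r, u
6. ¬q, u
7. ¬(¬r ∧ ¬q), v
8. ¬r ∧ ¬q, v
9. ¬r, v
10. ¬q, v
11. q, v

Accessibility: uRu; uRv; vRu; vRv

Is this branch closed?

Closed

Both q and ¬q appear at v.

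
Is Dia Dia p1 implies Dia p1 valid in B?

No, not valid

Tableau for the negation not (Dia Dia p1 implies Dia p1):
1. not (Dia Dia p1 implies Dia p1), 0
2. Dia Dia p1, 0   [neg-implies-rule on 1]
3. not Dia p1, 0   [neg-implies-rule on 1]
4. not p1, 0   [neg-Dia-rule on 3 via 0R0]
5. Dia p1, 1   [Dia-rule on 2: fresh world 1, 0R1]
6. not p1, 1   [neg-Dia-rule on 3 via 0R1]
7. p1, 2   [Dia-rule on 5: fresh world 2, 1R2]
Accessibility: 0R0, 0R1, 1R0, 1R1, 1R2, 2R1, 2R2
The negation has an open branch (countermodel exists).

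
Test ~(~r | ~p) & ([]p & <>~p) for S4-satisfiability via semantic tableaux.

1. ~(~r | ~p) & ([]p & <>~p), u
2. ~(~r | ~p), u
3. []p & <>~p, u
4. r, u
5. p, u
6. []p, u
7. <>~p, u
8. ~p, v
9. p, v
Accessibility: uRu, uRv, vRv
Branch closes: p and ~p both at v.
(One branch shown.) All branches close.

Unsatisfiable (every branch closes)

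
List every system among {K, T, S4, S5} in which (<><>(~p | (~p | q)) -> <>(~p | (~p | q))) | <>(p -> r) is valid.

T-tableau for the negation ~((<><>(~p | (~p | q)) -> <>(~p | (~p | q))) | <>(p -> r)):
1. ~((<><>(~p | (~p | q)) -> <>(~p | (~p | q))) | <>(p -> r)), w0
2. ~(<><>(~p | (~p | q)) -> <>(~p | (~p | q))), w0
3. ~<>(p -> r), w0
4. <><>(~p | (~p | q)), w0
5. ~<>(~p | (~p | q)), w0
6. ~(p -> r), w0
7. p, w0
8. ~r, w0
9. ~(~p | (~p | q)), w0
10. ~(~p | q), w0
11. ~q, w0
12. <>(~p | (~p | q)), w1
13. ~(p -> r), w1
14. p, w1
15. ~r, w1
16. ~(~p | (~p | q)), w1
17. ~(~p | q), w1
18. ~q, w1
19. ~p | (~p | q), w2
20. ~p | q, w2
21. q, w2
Accessibility: w0Rw0, w0Rw1, w1Rw1, w1Rw2, w2Rw2
Complete open branch: countermodel on a T-frame, so not valid in T, nor in K (the same frame is also a K-frame).
S4-tableau for the negation ~((<><>(~p | (~p | q)) -> <>(~p | (~p | q))) | <>(p -> r)):
1. ~((<><>(~p | (~p | q)) -> <>(~p | (~p | q))) | <>(p -> r)), w0
2. ~(<><>(~p | (~p | q)) -> <>(~p | (~p | q))), w0
3. ~<>(p -> r), w0
4. <><>(~p | (~p | q)), w0
5. ~<>(~p | (~p | q)), w0
6. ~(p -> r), w0
7. p, w0
8. ~r, w0
9. ~(~p | (~p | q)), w0
10. ~(~p | q), w0
11. ~q, w0
12. <>(~p | (~p | q)), w1
13. ~(p -> r), w1
14. p, w1
15. ~r, w1
16. ~(~p | (~p | q)), w1
17. ~(~p | q), w1
18. ~q, w1
19. ~p | (~p | q), w2
20. ~(p -> r), w2
21. p, w2
22. ~r, w2
23. ~(~p | (~p | q)), w2
24. ~(~p | q), w2
25. ~q, w2
26. ~p | q, w2
27. q, w2
Accessibility: w0Rw0, w0Rw1, w0Rw2, w1Rw1, w1Rw2, w2Rw2
Branch closes: q and ~q both at w2.
Every branch closes (one shown): valid in S4, hence also in S5 (every theorem of S4 is a theorem of S5).

S4, S5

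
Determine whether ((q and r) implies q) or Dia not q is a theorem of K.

Yes, valid

Tableau for the negation not (((q and r) implies q) or Dia not q):
1. not (((q and r) implies q) or Dia not q), 0
2. not ((q and r) implies q), 0
3. not Dia not q, 0
4. q and r, 0
5. not q, 0
6. q, 0
7. r, 0
Branch closes: q and not q both at 0.
Every branch of the negation's tableau closes; the branch above is one of them.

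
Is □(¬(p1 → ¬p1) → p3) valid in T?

No, not valid

Tableau for the negation ¬□(¬(p1 → ¬p1) → p3):
1. ¬□(¬(p1 → ¬p1) → p3), w0
2. ¬(¬(p1 → ¬p1) → p3), w1
3. ¬(p1 → ¬p1), w1
4. ¬p3, w1
5. p1, w1
Accessibility: w0Rw0, w0Rw1, w1Rw1
The negation has an open branch (countermodel exists).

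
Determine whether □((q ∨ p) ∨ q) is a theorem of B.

Invalid (countermodel exists)

Tableau for the negation ¬□((q ∨ p) ∨ q):
1. ¬□((q ∨ p) ∨ q), 0
2. ¬((q ∨ p) ∨ q), 1
3. ¬(q ∨ p), 1
4. ¬q, 1
5. ¬p, 1
Accessibility: 0R0, 0R1, 1R0, 1R1
The negation has an open branch (countermodel exists).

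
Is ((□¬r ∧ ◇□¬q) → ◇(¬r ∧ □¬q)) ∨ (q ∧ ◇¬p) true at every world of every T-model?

Valid in T

Tableau for the negation ¬(((□¬r ∧ ◇□¬q) → ◇(¬r ∧ □¬q)) ∨ (q ∧ ◇¬p)):
1. ¬(((□¬r ∧ ◇□¬q) → ◇(¬r ∧ □¬q)) ∨ (q ∧ ◇¬p)), w0
2. ¬((□¬r ∧ ◇□¬q) → ◇(¬r ∧ □¬q)), w0   [¬∨-rule on 1]
3. ¬(q ∧ ◇¬p), w0   [¬∨-rule on 1]
4. □¬r ∧ ◇□¬q, w0   [¬→-rule on 2]
5. ¬◇(¬r ∧ □¬q), w0   [¬→-rule on 2]
6. □¬r, w0   [∧-rule on 4]
7. ◇□¬q, w0   [∧-rule on 4]
8. ¬(¬r ∧ □¬q), w0   [¬◇-rule on 5 via w0Rw0]
9. ¬r, w0   [□-rule on 6 via w0Rw0]
10. ¬◇¬p, w0   [¬∧-rule on 3 (branches; this branch)]
11. p, w0   [¬◇-rule on 10 via w0Rw0]
12. ¬□¬q, w0   [¬∧-rule on 8 (branches; this branch)]
13. □¬q, w1   [◇-rule on 7: fresh world w1, w0Rw1]
14. ¬(¬r ∧ □¬q), w1   [¬◇-rule on 5 via w0Rw1]
15. ¬r, w1   [□-rule on 6 via w0Rw1]
16. p, w1   [¬◇-rule on 10 via w0Rw1]
17. ¬q, w1   [□-rule on 13 via w1Rw1]
18. ¬□¬q, w1   [¬∧-rule on 14 (branches; this branch)]
19. q, w2   [¬□-rule on 12: fresh world w2, w0Rw2]
20. ¬(¬r ∧ □¬q), w2   [¬◇-rule on 5 via w0Rw2]
21. ¬r, w2   [□-rule on 6 via w0Rw2]
22. p, w2   [¬◇-rule on 10 via w0Rw2]
23. ¬□¬q, w2   [¬∧-rule on 20 (branches; this branch)]
24. q, w3   [¬□-rule on 18: fresh world w3, w1Rw3]
25. ¬q, w3   [□-rule on 13 via w1Rw3]
Accessibility: w0Rw0, w0Rw1, w0Rw2, w1Rw1, w1Rw3, w2Rw2, w3Rw3
Branch closes: q and ¬q both at w3.
All branches of the negation close; one closing branch shown above.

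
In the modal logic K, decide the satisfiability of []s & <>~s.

Unsatisfiable

1. []s & <>~s, w0
2. []s, w0
3. <>~s, w0
4. ~s, w1
5. s, w1
Accessibility: w0Rw1
Branch closes: s and ~s both at w1.
All branches of the tableau close; one closing branch shown above.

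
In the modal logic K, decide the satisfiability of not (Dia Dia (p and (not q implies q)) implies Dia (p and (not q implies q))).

Satisfiable (open branch found)

1. not (Dia Dia (p and (not q implies q)) implies Dia (p and (not q implies q))), w0
2. Dia Dia (p and (not q implies q)), w0
3. not Dia (p and (not q implies q)), w0
4. Dia (p and (not q implies q)), w1
5. not (p and (not q implies q)), w1
6. not (not q implies q), w1
7. not q, w1
8. p and (not q implies q), w2
9. p, w2
10. not q implies q, w2
11. q, w2
Accessibility: w0Rw1, w1Rw2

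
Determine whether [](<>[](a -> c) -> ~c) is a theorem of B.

Not valid

Tableau for the negation ~[](<>[](a -> c) -> ~c):
1. ~[](<>[](a -> c) -> ~c), 0
2. ~(<>[](a -> c) -> ~c), 1
3. <>[](a -> c), 1
4. c, 1
5. [](a -> c), 2
6. a -> c, 1
7. a -> c, 2
8. c, 2
Accessibility: 0R0, 0R1, 1R0, 1R1, 1R2, 2R1, 2R2
The negation has an open branch (countermodel exists).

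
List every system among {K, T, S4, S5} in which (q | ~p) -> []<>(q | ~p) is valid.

S5

S4-tableau for the negation ~((q | ~p) -> []<>(q | ~p)):
1. ~((q | ~p) -> []<>(q | ~p)), w0
2. q | ~p, w0
3. ~[]<>(q | ~p), w0
4. ~p, w0
5. ~<>(q | ~p), w1
6. ~(q | ~p), w1
7. ~q, w1
8. p, w1
Accessibility: w0Rw0, w0Rw1, w1Rw1
Complete open branch: countermodel on an S4-frame, so not valid in S4, nor in K, T (the same frame is also a K-frame and a T-frame).
S5-tableau for the negation ~((q | ~p) -> []<>(q | ~p)):
1. ~((q | ~p) -> []<>(q | ~p)), w0
2. q | ~p, w0
3. ~[]<>(q | ~p), w0
4. ~p, w0
5. ~<>(q | ~p), w1
6. ~(q | ~p), w0
7. ~q, w0
8. p, w0
Accessibility: w0Rw0, w0Rw1, w1Rw0, w1Rw1
Branch closes: p and ~p both at w0.
Every branch closes (one shown): valid in S5.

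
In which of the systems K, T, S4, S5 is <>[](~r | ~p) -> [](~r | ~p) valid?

S5-tableau for the negation ~(<>[](~r | ~p) -> [](~r | ~p)):
1. ~(<>[](~r | ~p) -> [](~r | ~p)), u
2. <>[](~r | ~p), u   [~->-rule on 1]
3. ~[](~r | ~p), u   [~->-rule on 1]
4. [](~r | ~p), v   [<>-rule on 2: fresh world v, uRv]
5. ~r | ~p, u   [[]-rule on 4 via vRu]
6. ~r | ~p, v   [[]-rule on 4 via vRv]
7. ~p, u   [|-rule on 5 (branches; this branch)]
8. ~p, v   [|-rule on 6 (branches; this branch)]
9. ~(~r | ~p), w   [~[]-rule on 3: fresh world w, uRw]
10. r, w   [~|-rule on 9]
11. p, w   [~|-rule on 9]
12. ~r | ~p, w   [[]-rule on 4 via vRw]
13. ~p, w   [|-rule on 12 (branches; this branch)]
Accessibility: uRu, uRv, uRw, vRu, vRv, vRw, wRu, wRv, wRw
Branch closes: p and ~p both at w.
Every branch closes (one shown): valid in S5.
S4-tableau for the negation ~(<>[](~r | ~p) -> [](~r | ~p)):
1. ~(<>[](~r | ~p) -> [](~r | ~p)), u
2. <>[](~r | ~p), u   [~->-rule on 1]
3. ~[](~r | ~p), u   [~->-rule on 1]
4. [](~r | ~p), v   [<>-rule on 2: fresh world v, uRv]
5. ~r | ~p, v   [[]-rule on 4 via vRv]
6. ~p, v   [|-rule on 5 (branches; this branch)]
7. ~(~r | ~p), w   [~[]-rule on 3: fresh world w, uRw]
8. r, w   [~|-rule on 7]
9. p, w   [~|-rule on 7]
Accessibility: uRu, uRv, uRw, vRv, wRw
Complete open branch: countermodel on an S4-frame, so not valid in S4, nor in K, T (the same frame is also a K-frame and a T-frame).

S5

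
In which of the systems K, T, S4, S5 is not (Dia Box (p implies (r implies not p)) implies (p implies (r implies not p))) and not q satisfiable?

K, T, S4

S4-tableau for the formula:
1. not (Dia Box (p implies (r implies not p)) implies (p implies (r implies not p))) and not q, 0
2. not (Dia Box (p implies (r implies not p)) implies (p implies (r implies not p))), 0   [and-rule on 1]
3. not q, 0   [and-rule on 1]
4. Dia Box (p implies (r implies not p)), 0   [neg-implies-rule on 2]
5. not (p implies (r implies not p)), 0   [neg-implies-rule on 2]
6. p, 0   [neg-implies-rule on 5]
7. not (r implies not p), 0   [neg-implies-rule on 5]
8. r, 0   [neg-implies-rule on 7]
9. Box (p implies (r implies not p)), 1   [Dia-rule on 4: fresh world 1, 0R1]
10. p implies (r implies not p), 1   [Box-rule on 9 via 1R1]
11. r implies not p, 1   [implies-rule on 10 (branches; this branch)]
12. not p, 1   [implies-rule on 11 (branches; this branch)]
Accessibility: 0R0, 0R1, 1R1
Complete open branch: satisfiable in S4, hence also in K, T (this S4-model is also a K-model and a T-model).
S5-tableau for the formula:
1. not (Dia Box (p implies (r implies not p)) implies (p implies (r implies not p))) and not q, 0
2. not (Dia Box (p implies (r implies not p)) implies (p implies (r implies not p))), 0   [and-rule on 1]
3. not q, 0   [and-rule on 1]
4. Dia Box (p implies (r implies not p)), 0   [neg-implies-rule on 2]
5. not (p implies (r implies not p)), 0   [neg-implies-rule on 2]
6. p, 0   [neg-implies-rule on 5]
7. not (r implies not p), 0   [neg-implies-rule on 5]
8. r, 0   [neg-implies-rule on 7]
9. Box (p implies (r implies not p)), 1   [Dia-rule on 4: fresh world 1, 0R1]
10. p implies (r implies not p), 0   [Box-rule on 9 via 1R0]
11. p implies (r implies not p), 1   [Box-rule on 9 via 1R1]
12. r implies not p, 0   [implies-rule on 10 (branches; this branch)]
13. r implies not p, 1   [implies-rule on 11 (branches; this branch)]
14. not p, 0   [implies-rule on 12 (branches; this branch)]
Accessibility: 0R0, 0R1, 1R0, 1R1
Branch closes: p and not p both at 0.
Every branch closes (one shown): unsatisfiable in S5.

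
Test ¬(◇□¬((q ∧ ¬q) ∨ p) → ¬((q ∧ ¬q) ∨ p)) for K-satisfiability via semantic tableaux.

1. ¬(◇□¬((q ∧ ¬q) ∨ p) → ¬((q ∧ ¬q) ∨ p)), u
2. ◇□¬((q ∧ ¬q) ∨ p), u
3. (q ∧ ¬q) ∨ p, u
4. p, u
5. □¬((q ∧ ¬q) ∨ p), v
Accessibility: uRv

Satisfiable (open branch found)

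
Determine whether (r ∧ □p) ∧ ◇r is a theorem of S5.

No, not valid

Tableau for the negation ¬((r ∧ □p) ∧ ◇r):
1. ¬((r ∧ □p) ∧ ◇r), 0
2. ¬◇r, 0
3. ¬r, 0
Accessibility: 0R0
The negation has an open branch (countermodel exists).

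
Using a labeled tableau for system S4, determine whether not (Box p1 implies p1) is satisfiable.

1. not (Box p1 implies p1), w0
2. Box p1, w0
3. not p1, w0
4. p1, w0
Accessibility: w0Rw0
Branch closes: p1 and not p1 both at w0.
(One branch shown.) All branches close.

Unsatisfiable (every branch closes)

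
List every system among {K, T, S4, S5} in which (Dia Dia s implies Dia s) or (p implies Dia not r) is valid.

T-tableau for the negation not ((Dia Dia s implies Dia s) or (p implies Dia not r)):
1. not ((Dia Dia s implies Dia s) or (p implies Dia not r)), 0
2. not (Dia Dia s implies Dia s), 0
3. not (p implies Dia not r), 0
4. Dia Dia s, 0
5. not Dia s, 0
6. p, 0
7. not Dia not r, 0
8. not s, 0
9. r, 0
10. Dia s, 1
11. not s, 1
12. r, 1
13. s, 2
Accessibility: 0R0, 0R1, 1R1, 1R2, 2R2
Complete open branch: countermodel on a T-frame, so not valid in T, nor in K (the same frame is also a K-frame).
S4-tableau for the negation not ((Dia Dia s implies Dia s) or (p implies Dia not r)):
1. not ((Dia Dia s implies Dia s) or (p implies Dia not r)), 0
2. not (Dia Dia s implies Dia s), 0
3. not (p implies Dia not r), 0
4. Dia Dia s, 0
5. not Dia s, 0
6. p, 0
7. not Dia not r, 0
8. not s, 0
9. r, 0
10. Dia s, 1
11. not s, 1
12. r, 1
13. s, 2
14. not s, 2
Accessibility: 0R0, 0R1, 0R2, 1R1, 1R2, 2R2
Branch closes: s and not s both at 2.
Every branch closes (one shown): valid in S4, hence also in S5 (every theorem of S4 is a theorem of S5).

S4, S5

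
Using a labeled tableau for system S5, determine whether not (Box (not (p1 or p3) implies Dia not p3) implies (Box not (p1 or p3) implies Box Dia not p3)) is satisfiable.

Unsatisfiable

1. not (Box (not (p1 or p3) implies Dia not p3) implies (Box not (p1 or p3) implies Box Dia not p3)), u
2. Box (not (p1 or p3) implies Dia not p3), u
3. not (Box not (p1 or p3) implies Box Dia not p3), u
4. Box not (p1 or p3), u
5. not Box Dia not p3, u
6. not (p1 or p3) implies Dia not p3, u
7. not (p1 or p3), u
8. not p1, u
9. not p3, u
10. Dia not p3, u
11. not Dia not p3, v
12. not (p1 or p3) implies Dia not p3, v
13. not (p1 or p3), v
14. not p1, v
15. not p3, v
16. p3, u
Accessibility: uRu, uRv, vRu, vRv
Branch closes: p3 and not p3 both at u.
Every branch closes; the branch above is one of them.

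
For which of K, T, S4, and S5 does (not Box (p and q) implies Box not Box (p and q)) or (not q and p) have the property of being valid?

S5-tableau for the negation not ((not Box (p and q) implies Box not Box (p and q)) or (not q and p)):
1. not ((not Box (p and q) implies Box not Box (p and q)) or (not q and p)), 0
2. not (not Box (p and q) implies Box not Box (p and q)), 0
3. not (not q and p), 0
4. not Box (p and q), 0
5. not Box not Box (p and q), 0
6. q, 0
7. not (p and q), 1
8. not q, 1
9. Box (p and q), 2
10. p and q, 0
11. p, 0
12. p and q, 1
13. p, 1
14. q, 1
Accessibility: 0R0, 0R1, 0R2, 1R0, 1R1, 1R2, 2R0, 2R1, 2R2
Branch closes: q and not q both at 1.
Every branch closes (one shown): valid in S5.
S4-tableau for the negation not ((not Box (p and q) implies Box not Box (p and q)) or (not q and p)):
1. not ((not Box (p and q) implies Box not Box (p and q)) or (not q and p)), 0
2. not (not Box (p and q) implies Box not Box (p and q)), 0
3. not (not q and p), 0
4. not Box (p and q), 0
5. not Box not Box (p and q), 0
6. not p, 0
7. not (p and q), 1
8. not q, 1
9. Box (p and q), 2
10. p and q, 2
11. p, 2
12. q, 2
Accessibility: 0R0, 0R1, 0R2, 1R1, 2R2
Complete open branch: countermodel on an S4-frame, so not valid in S4, nor in K, T (the same frame is also a K-frame and a T-frame).

S5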